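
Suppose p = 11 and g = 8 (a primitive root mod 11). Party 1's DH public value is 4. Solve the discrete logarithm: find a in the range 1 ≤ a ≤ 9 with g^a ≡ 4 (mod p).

Try successive powers of 8 modulo 11:
8^1 ≡ 8
8^2 ≡ 9
8^3 ≡ 6
8^4 ≡ 4
Found: a = 4.

4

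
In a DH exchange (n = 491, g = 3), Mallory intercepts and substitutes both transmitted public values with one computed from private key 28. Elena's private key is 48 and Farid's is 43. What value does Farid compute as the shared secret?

386

Farid receives Mallory's public value M = 3^28 mod 491 instead of the honest one.
3^1 ≡ 3 (mod 491)
3^2 = (3^1)^2 ≡ 3^2 = 9 ≡ 9 (mod 491)
3^4 = (3^2)^2 ≡ 9^2 = 81 ≡ 81 (mod 491)
3^8 = (3^4)^2 ≡ 81^2 = 6561 ≡ 178 (mod 491)
3^16 = (3^8)^2 ≡ 178^2 = 31684 ≡ 260 (mod 491)
3^28 = 3^16 · 3^8 · 3^4 ≡ 260 · 178 · 81 ≡ 386 (mod 491).
So M = 386. Farid computes K = M^43 mod 491.
386^1 ≡ 386 (mod 491)
386^2 = (386^1)^2 ≡ 386^2 = 148996 ≡ 223 (mod 491)
386^4 = (386^2)^2 ≡ 223^2 = 49729 ≡ 138 (mod 491)
386^8 = (386^4)^2 ≡ 138^2 = 19044 ≡ 386 (mod 491)
386^16 = (386^8)^2 ≡ 386^2 = 148996 ≡ 223 (mod 491)
386^32 = (386^16)^2 ≡ 223^2 = 49729 ≡ 138 (mod 491)
386^43 = 386^32 · 386^8 · 386^2 · 386^1 ≡ 138 · 386 · 223 · 386 ≡ 386 (mod 491).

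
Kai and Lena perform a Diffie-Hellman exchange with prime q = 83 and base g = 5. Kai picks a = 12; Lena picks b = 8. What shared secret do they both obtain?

Lena sends B = g^b mod q = 5^8 mod 83.
5^1 ≡ 5 (mod 83)
5^2 = (5^1)^2 ≡ 5^2 = 25 ≡ 25 (mod 83)
5^4 = (5^2)^2 ≡ 25^2 = 625 ≡ 44 (mod 83)
5^8 = (5^4)^2 ≡ 44^2 = 1936 ≡ 27 (mod 83)
So B = 27. Kai then computes K = B^a mod q = 27^12 mod 83.
27^1 ≡ 27 (mod 83)
27^2 = (27^1)^2 ≡ 27^2 = 729 ≡ 65 (mod 83)
27^4 = (27^2)^2 ≡ 65^2 = 4225 ≡ 75 (mod 83)
27^8 = (27^4)^2 ≡ 75^2 = 5625 ≡ 64 (mod 83)
27^12 = 27^8 · 27^4 ≡ 64 · 75 ≡ 69 (mod 83).

69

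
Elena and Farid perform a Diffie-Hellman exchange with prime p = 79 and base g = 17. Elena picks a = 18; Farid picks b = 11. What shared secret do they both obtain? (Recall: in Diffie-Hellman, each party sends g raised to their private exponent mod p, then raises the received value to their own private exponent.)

Elena sends A = g^a mod p = 17^18 mod 79.
17^1 ≡ 17 (mod 79)
17^2 = (17^1)^2 ≡ 17^2 = 289 ≡ 52 (mod 79)
17^4 = (17^2)^2 ≡ 52^2 = 2704 ≡ 18 (mod 79)
17^8 = (17^4)^2 ≡ 18^2 = 324 ≡ 8 (mod 79)
17^16 = (17^8)^2 ≡ 8^2 = 64 ≡ 64 (mod 79)
17^18 = 17^16 · 17^2 ≡ 64 · 52 ≡ 10 (mod 79).
So A = 10. Farid then computes K = A^b mod p = 10^11 mod 79.
10^1 ≡ 10 (mod 79)
10^2 = (10^1)^2 ≡ 10^2 = 100 ≡ 21 (mod 79)
10^4 = (10^2)^2 ≡ 21^2 = 441 ≡ 46 (mod 79)
10^8 = (10^4)^2 ≡ 46^2 = 2116 ≡ 62 (mod 79)
10^11 = 10^8 · 10^2 · 10^1 ≡ 62 · 21 · 10 ≡ 64 (mod 79).

64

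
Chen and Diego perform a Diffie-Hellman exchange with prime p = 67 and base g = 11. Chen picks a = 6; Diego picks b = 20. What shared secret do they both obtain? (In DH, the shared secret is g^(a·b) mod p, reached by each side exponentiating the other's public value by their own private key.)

40

Chen sends A = g^a mod p = 11^6 mod 67.
11^1 ≡ 11 (mod 67)
11^2 = (11^1)^2 ≡ 11^2 = 121 ≡ 54 (mod 67)
11^4 = (11^2)^2 ≡ 54^2 = 2916 ≡ 35 (mod 67)
11^6 = 11^4 · 11^2 ≡ 35 · 54 ≡ 14 (mod 67).
So A = 14. Diego then computes K = A^b mod p = 14^20 mod 67.
14^1 ≡ 14 (mod 67)
14^2 = (14^1)^2 ≡ 14^2 = 196 ≡ 62 (mod 67)
14^4 = (14^2)^2 ≡ 62^2 = 3844 ≡ 25 (mod 67)
14^8 = (14^4)^2 ≡ 25^2 = 625 ≡ 22 (mod 67)
14^16 = (14^8)^2 ≡ 22^2 = 484 ≡ 15 (mod 67)
14^20 = 14^16 · 14^4 ≡ 15 · 25 ≡ 40 (mod 67).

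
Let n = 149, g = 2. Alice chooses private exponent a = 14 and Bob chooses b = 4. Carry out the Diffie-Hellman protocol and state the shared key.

Alice sends A = g^a mod n = 2^14 mod 149.
2^1 ≡ 2 (mod 149)
2^2 = (2^1)^2 ≡ 2^2 = 4 ≡ 4 (mod 149)
2^4 = (2^2)^2 ≡ 4^2 = 16 ≡ 16 (mod 149)
2^8 = (2^4)^2 ≡ 16^2 = 256 ≡ 107 (mod 149)
2^14 = 2^8 · 2^4 · 2^2 ≡ 107 · 16 · 4 ≡ 143 (mod 149).
So A = 143. Bob then computes K = A^b mod n = 143^4 mod 149.
143^1 ≡ 143 (mod 149)
143^2 = (143^1)^2 ≡ 143^2 = 20449 ≡ 36 (mod 149)
143^4 = (143^2)^2 ≡ 36^2 = 1296 ≡ 104 (mod 149)

104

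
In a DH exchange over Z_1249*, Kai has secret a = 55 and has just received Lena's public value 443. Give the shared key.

Shared key K = 443^55 mod 1249.
443^1 ≡ 443 (mod 1249)
443^2 = (443^1)^2 ≡ 443^2 = 196249 ≡ 156 (mod 1249)
443^4 = (443^2)^2 ≡ 156^2 = 24336 ≡ 605 (mod 1249)
443^8 = (443^4)^2 ≡ 605^2 = 366025 ≡ 68 (mod 1249)
443^16 = (443^8)^2 ≡ 68^2 = 4624 ≡ 877 (mod 1249)
443^32 = (443^16)^2 ≡ 877^2 = 769129 ≡ 994 (mod 1249)
443^55 = 443^32 · 443^16 · 443^4 · 443^2 · 443^1 ≡ 994 · 877 · 605 · 156 · 443 ≡ 836 (mod 1249).

836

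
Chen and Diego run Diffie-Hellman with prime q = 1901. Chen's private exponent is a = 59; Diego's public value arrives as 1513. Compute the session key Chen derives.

Shared key K = 1513^59 mod 1901.
1513^1 ≡ 1513 (mod 1901)
1513^2 = (1513^1)^2 ≡ 1513^2 = 2289169 ≡ 365 (mod 1901)
1513^4 = (1513^2)^2 ≡ 365^2 = 133225 ≡ 155 (mod 1901)
1513^8 = (1513^4)^2 ≡ 155^2 = 24025 ≡ 1213 (mod 1901)
1513^16 = (1513^8)^2 ≡ 1213^2 = 1471369 ≡ 1896 (mod 1901)
1513^32 = (1513^16)^2 ≡ 1896^2 = 3594816 ≡ 25 (mod 1901)
1513^59 = 1513^32 · 1513^16 · 1513^8 · 1513^2 · 1513^1 ≡ 25 · 1896 · 1213 · 365 · 1513 ≡ 1097 (mod 1901).

1097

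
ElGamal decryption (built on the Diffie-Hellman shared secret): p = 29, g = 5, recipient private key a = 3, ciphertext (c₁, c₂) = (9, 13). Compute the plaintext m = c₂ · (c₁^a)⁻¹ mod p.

25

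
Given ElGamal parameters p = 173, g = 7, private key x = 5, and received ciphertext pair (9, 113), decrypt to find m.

Shared mask s = c₁^x mod p = 9^5 mod 173.
9^1 ≡ 9 (mod 173)
9^2 = (9^1)^2 ≡ 9^2 = 81 ≡ 81 (mod 173)
9^4 = (9^2)^2 ≡ 81^2 = 6561 ≡ 160 (mod 173)
9^5 = 9^4 · 9^1 ≡ 160 · 9 ≡ 56 (mod 173).
So s = 56; s⁻¹ ≡ 34 (mod 173).
m = c₂ · s⁻¹ mod 173 = 113 · 34 mod 173 = 36.

36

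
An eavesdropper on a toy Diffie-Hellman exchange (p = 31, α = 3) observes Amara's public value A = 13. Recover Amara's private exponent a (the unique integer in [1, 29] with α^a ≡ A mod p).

Try successive powers of 3 modulo 31:
3^1 ≡ 3
3^2 ≡ 9
3^3 ≡ 27
3^4 ≡ 19
3^5 ≡ 26
3^6 ≡ 16
3^7 ≡ 17
3^8 ≡ 20
3^9 ≡ 29
3^10 ≡ 25
3^11 ≡ 13
Found: a = 11.

11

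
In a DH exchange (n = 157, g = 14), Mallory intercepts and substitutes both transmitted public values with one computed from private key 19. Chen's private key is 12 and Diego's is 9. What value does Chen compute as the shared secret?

Chen receives Mallory's public value M = 14^19 mod 157 instead of the honest one.
14^1 ≡ 14 (mod 157)
14^2 = (14^1)^2 ≡ 14^2 = 196 ≡ 39 (mod 157)
14^4 = (14^2)^2 ≡ 39^2 = 1521 ≡ 108 (mod 157)
14^8 = (14^4)^2 ≡ 108^2 = 11664 ≡ 46 (mod 157)
14^16 = (14^8)^2 ≡ 46^2 = 2116 ≡ 75 (mod 157)
14^19 = 14^16 · 14^2 · 14^1 ≡ 75 · 39 · 14 ≡ 130 (mod 157).
So M = 130. Chen computes K = M^12 mod 157.
130^1 ≡ 130 (mod 157)
130^2 = (130^1)^2 ≡ 130^2 = 16900 ≡ 101 (mod 157)
130^4 = (130^2)^2 ≡ 101^2 = 10201 ≡ 153 (mod 157)
130^8 = (130^4)^2 ≡ 153^2 = 23409 ≡ 16 (mod 157)
130^12 = 130^8 · 130^4 ≡ 16 · 153 ≡ 93 (mod 157).

93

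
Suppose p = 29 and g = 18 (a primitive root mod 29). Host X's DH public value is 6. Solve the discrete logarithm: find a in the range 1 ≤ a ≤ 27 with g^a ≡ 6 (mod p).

Try successive powers of 18 modulo 29:
18^1 ≡ 18
18^2 ≡ 5
18^3 ≡ 3
18^4 ≡ 25
18^5 ≡ 15
18^6 ≡ 9
18^7 ≡ 17
18^8 ≡ 16
18^9 ≡ 27
18^10 ≡ 22
18^11 ≡ 19
18^12 ≡ 23
18^13 ≡ 8
18^14 ≡ 28
18^15 ≡ 11
18^16 ≡ 24
18^17 ≡ 26
18^18 ≡ 4
18^19 ≡ 14
18^20 ≡ 20
18^21 ≡ 12
18^22 ≡ 13
18^23 ≡ 2
18^24 ≡ 7
18^25 ≡ 10
18^26 ≡ 6
Found: a = 26.

26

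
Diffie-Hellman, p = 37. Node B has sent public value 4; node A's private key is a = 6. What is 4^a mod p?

26

Shared key K = 4^6 mod 37.
4^1 ≡ 4 (mod 37)
4^2 = (4^1)^2 ≡ 4^2 = 16 ≡ 16 (mod 37)
4^4 = (4^2)^2 ≡ 16^2 = 256 ≡ 34 (mod 37)
4^6 = 4^4 · 4^2 ≡ 34 · 16 ≡ 26 (mod 37).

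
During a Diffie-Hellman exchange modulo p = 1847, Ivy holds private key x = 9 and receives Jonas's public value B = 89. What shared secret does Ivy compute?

Shared key K = 89^9 mod 1847.
89^1 ≡ 89 (mod 1847)
89^2 = (89^1)^2 ≡ 89^2 = 7921 ≡ 533 (mod 1847)
89^4 = (89^2)^2 ≡ 533^2 = 284089 ≡ 1498 (mod 1847)
89^8 = (89^4)^2 ≡ 1498^2 = 2244004 ≡ 1746 (mod 1847)
89^9 = 89^8 · 89^1 ≡ 1746 · 89 ≡ 246 (mod 1847).

246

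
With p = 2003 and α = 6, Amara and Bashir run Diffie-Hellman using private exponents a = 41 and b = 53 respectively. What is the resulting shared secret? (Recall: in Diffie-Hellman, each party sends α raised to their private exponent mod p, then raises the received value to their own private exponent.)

567

Bashir sends B = α^b mod p = 6^53 mod 2003.
6^1 ≡ 6 (mod 2003)
6^2 = (6^1)^2 ≡ 6^2 = 36 ≡ 36 (mod 2003)
6^4 = (6^2)^2 ≡ 36^2 = 1296 ≡ 1296 (mod 2003)
6^8 = (6^4)^2 ≡ 1296^2 = 1679616 ≡ 1102 (mod 2003)
6^16 = (6^8)^2 ≡ 1102^2 = 1214404 ≡ 586 (mod 2003)
6^32 = (6^16)^2 ≡ 586^2 = 343396 ≡ 883 (mod 2003)
6^53 = 6^32 · 6^16 · 6^4 · 6^1 ≡ 883 · 586 · 1296 · 6 ≡ 1533 (mod 2003).
So B = 1533. Amara then computes K = B^a mod p = 1533^41 mod 2003.
1533^1 ≡ 1533 (mod 2003)
1533^2 = (1533^1)^2 ≡ 1533^2 = 2350089 ≡ 570 (mod 2003)
1533^4 = (1533^2)^2 ≡ 570^2 = 324900 ≡ 414 (mod 2003)
1533^8 = (1533^4)^2 ≡ 414^2 = 171396 ≡ 1141 (mod 2003)
1533^16 = (1533^8)^2 ≡ 1141^2 = 1301881 ≡ 1934 (mod 2003)
1533^32 = (1533^16)^2 ≡ 1934^2 = 3740356 ≡ 755 (mod 2003)
1533^41 = 1533^32 · 1533^8 · 1533^1 ≡ 755 · 1141 · 1533 ≡ 567 (mod 2003).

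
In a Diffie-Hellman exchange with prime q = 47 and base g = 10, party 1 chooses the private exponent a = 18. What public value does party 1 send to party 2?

3

Public value = 10^18 mod 47.
10^1 ≡ 10 (mod 47)
10^2 = (10^1)^2 ≡ 10^2 = 100 ≡ 6 (mod 47)
10^4 = (10^2)^2 ≡ 6^2 = 36 ≡ 36 (mod 47)
10^8 = (10^4)^2 ≡ 36^2 = 1296 ≡ 27 (mod 47)
10^16 = (10^8)^2 ≡ 27^2 = 729 ≡ 24 (mod 47)
10^18 = 10^16 · 10^2 ≡ 24 · 6 ≡ 3 (mod 47).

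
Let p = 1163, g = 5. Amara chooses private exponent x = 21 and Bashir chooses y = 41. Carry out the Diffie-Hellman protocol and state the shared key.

Amara sends A = g^x mod p = 5^21 mod 1163.
5^1 ≡ 5 (mod 1163)
5^2 = (5^1)^2 ≡ 5^2 = 25 ≡ 25 (mod 1163)
5^4 = (5^2)^2 ≡ 25^2 = 625 ≡ 625 (mod 1163)
5^8 = (5^4)^2 ≡ 625^2 = 390625 ≡ 1020 (mod 1163)
5^16 = (5^8)^2 ≡ 1020^2 = 1040400 ≡ 678 (mod 1163)
5^21 = 5^16 · 5^4 · 5^1 ≡ 678 · 625 · 5 ≡ 927 (mod 1163).
So A = 927. Bashir then computes K = A^y mod p = 927^41 mod 1163.
927^1 ≡ 927 (mod 1163)
927^2 = (927^1)^2 ≡ 927^2 = 859329 ≡ 1035 (mod 1163)
927^4 = (927^2)^2 ≡ 1035^2 = 1071225 ≡ 102 (mod 1163)
927^8 = (927^4)^2 ≡ 102^2 = 10404 ≡ 1100 (mod 1163)
927^16 = (927^8)^2 ≡ 1100^2 = 1210000 ≡ 480 (mod 1163)
927^32 = (927^16)^2 ≡ 480^2 = 230400 ≡ 126 (mod 1163)
927^41 = 927^32 · 927^8 · 927^1 ≡ 126 · 1100 · 927 ≡ 938 (mod 1163).

938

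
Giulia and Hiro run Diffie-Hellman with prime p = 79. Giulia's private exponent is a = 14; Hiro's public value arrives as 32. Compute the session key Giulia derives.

Shared key K = 32^14 mod 79.
32^1 ≡ 32 (mod 79)
32^2 = (32^1)^2 ≡ 32^2 = 1024 ≡ 76 (mod 79)
32^4 = (32^2)^2 ≡ 76^2 = 5776 ≡ 9 (mod 79)
32^8 = (32^4)^2 ≡ 9^2 = 81 ≡ 2 (mod 79)
32^14 = 32^8 · 32^4 · 32^2 ≡ 2 · 9 · 76 ≡ 25 (mod 79).

25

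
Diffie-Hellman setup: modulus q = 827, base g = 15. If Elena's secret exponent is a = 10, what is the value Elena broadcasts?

160

Public value = 15^10 (mod 827).
15^1 ≡ 15 (mod 827)
15^2 = (15^1)^2 ≡ 15^2 = 225 ≡ 225 (mod 827)
15^4 = (15^2)^2 ≡ 225^2 = 50625 ≡ 178 (mod 827)
15^8 = (15^4)^2 ≡ 178^2 = 31684 ≡ 258 (mod 827)
15^10 = 15^8 · 15^2 ≡ 258 · 225 ≡ 160 (mod 827).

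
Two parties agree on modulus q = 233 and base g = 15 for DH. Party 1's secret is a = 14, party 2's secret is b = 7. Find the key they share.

229

Party 1 sends A = g^a mod q = 15^14 mod 233.
15^1 ≡ 15 (mod 233)
15^2 = (15^1)^2 ≡ 15^2 = 225 ≡ 225 (mod 233)
15^4 = (15^2)^2 ≡ 225^2 = 50625 ≡ 64 (mod 233)
15^8 = (15^4)^2 ≡ 64^2 = 4096 ≡ 135 (mod 233)
15^14 = 15^8 · 15^4 · 15^2 ≡ 135 · 64 · 225 ≡ 81 (mod 233).
So A = 81. Party 2 then computes K = A^b mod q = 81^7 mod 233.
81^1 ≡ 81 (mod 233)
81^2 = (81^1)^2 ≡ 81^2 = 6561 ≡ 37 (mod 233)
81^4 = (81^2)^2 ≡ 37^2 = 1369 ≡ 204 (mod 233)
81^7 = 81^4 · 81^2 · 81^1 ≡ 204 · 37 · 81 ≡ 229 (mod 233).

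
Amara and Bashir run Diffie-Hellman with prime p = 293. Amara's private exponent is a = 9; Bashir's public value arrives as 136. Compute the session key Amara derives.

215

Shared key K = 136^9 mod 293.
136^1 ≡ 136 (mod 293)
136^2 = (136^1)^2 ≡ 136^2 = 18496 ≡ 37 (mod 293)
136^4 = (136^2)^2 ≡ 37^2 = 1369 ≡ 197 (mod 293)
136^8 = (136^4)^2 ≡ 197^2 = 38809 ≡ 133 (mod 293)
136^9 = 136^8 · 136^1 ≡ 133 · 136 ≡ 215 (mod 293).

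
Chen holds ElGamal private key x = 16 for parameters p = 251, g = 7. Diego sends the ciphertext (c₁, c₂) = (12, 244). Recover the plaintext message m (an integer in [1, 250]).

Shared mask s = c₁^x mod p = 12^16 mod 251.
12^1 ≡ 12 (mod 251)
12^2 = (12^1)^2 ≡ 12^2 = 144 ≡ 144 (mod 251)
12^4 = (12^2)^2 ≡ 144^2 = 20736 ≡ 154 (mod 251)
12^8 = (12^4)^2 ≡ 154^2 = 23716 ≡ 122 (mod 251)
12^16 = (12^8)^2 ≡ 122^2 = 14884 ≡ 75 (mod 251)
So s = 75; s⁻¹ ≡ 164 (mod 251).
m = c₂ · s⁻¹ mod 251 = 244 · 164 mod 251 = 107.

107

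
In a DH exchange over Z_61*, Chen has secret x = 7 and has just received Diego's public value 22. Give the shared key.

Shared key K = 22^7 mod 61.
22^1 ≡ 22 (mod 61)
22^2 = (22^1)^2 ≡ 22^2 = 484 ≡ 57 (mod 61)
22^4 = (22^2)^2 ≡ 57^2 = 3249 ≡ 16 (mod 61)
22^7 = 22^4 · 22^2 · 22^1 ≡ 16 · 57 · 22 ≡ 56 (mod 61).

56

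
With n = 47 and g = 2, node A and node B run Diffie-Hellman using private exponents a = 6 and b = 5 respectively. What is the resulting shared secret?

34

Node A sends A = g^a mod n = 2^6 mod 47.
2^1 ≡ 2 (mod 47)
2^2 = (2^1)^2 ≡ 2^2 = 4 ≡ 4 (mod 47)
2^4 = (2^2)^2 ≡ 4^2 = 16 ≡ 16 (mod 47)
2^6 = 2^4 · 2^2 ≡ 16 · 4 ≡ 17 (mod 47).
So A = 17. Node B then computes K = A^b mod n = 17^5 mod 47.
17^1 ≡ 17 (mod 47)
17^2 = (17^1)^2 ≡ 17^2 = 289 ≡ 7 (mod 47)
17^4 = (17^2)^2 ≡ 7^2 = 49 ≡ 2 (mod 47)
17^5 = 17^4 · 17^1 ≡ 2 · 17 ≡ 34 (mod 47).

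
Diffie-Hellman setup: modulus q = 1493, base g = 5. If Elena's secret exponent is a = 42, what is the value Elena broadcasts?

Public value = 5^42 (mod 1493).
5^1 ≡ 5 (mod 1493)
5^2 = (5^1)^2 ≡ 5^2 = 25 ≡ 25 (mod 1493)
5^4 = (5^2)^2 ≡ 25^2 = 625 ≡ 625 (mod 1493)
5^8 = (5^4)^2 ≡ 625^2 = 390625 ≡ 952 (mod 1493)
5^16 = (5^8)^2 ≡ 952^2 = 906304 ≡ 53 (mod 1493)
5^32 = (5^16)^2 ≡ 53^2 = 2809 ≡ 1316 (mod 1493)
5^42 = 5^32 · 5^8 · 5^2 ≡ 1316 · 952 · 25 ≡ 646 (mod 1493).

646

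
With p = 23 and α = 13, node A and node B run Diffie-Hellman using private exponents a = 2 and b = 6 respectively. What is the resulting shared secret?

13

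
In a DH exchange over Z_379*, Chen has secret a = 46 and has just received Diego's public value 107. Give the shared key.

151

Shared key K = 107^46 mod 379.
107^1 ≡ 107 (mod 379)
107^2 = (107^1)^2 ≡ 107^2 = 11449 ≡ 79 (mod 379)
107^4 = (107^2)^2 ≡ 79^2 = 6241 ≡ 177 (mod 379)
107^8 = (107^4)^2 ≡ 177^2 = 31329 ≡ 251 (mod 379)
107^16 = (107^8)^2 ≡ 251^2 = 63001 ≡ 87 (mod 379)
107^32 = (107^16)^2 ≡ 87^2 = 7569 ≡ 368 (mod 379)
107^46 = 107^32 · 107^8 · 107^4 · 107^2 ≡ 368 · 251 · 177 · 79 ≡ 151 (mod 379).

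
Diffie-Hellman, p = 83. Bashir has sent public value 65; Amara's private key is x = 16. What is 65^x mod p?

11

Shared key K = 65^16 mod 83.
65^1 ≡ 65 (mod 83)
65^2 = (65^1)^2 ≡ 65^2 = 4225 ≡ 75 (mod 83)
65^4 = (65^2)^2 ≡ 75^2 = 5625 ≡ 64 (mod 83)
65^8 = (65^4)^2 ≡ 64^2 = 4096 ≡ 29 (mod 83)
65^16 = (65^8)^2 ≡ 29^2 = 841 ≡ 11 (mod 83)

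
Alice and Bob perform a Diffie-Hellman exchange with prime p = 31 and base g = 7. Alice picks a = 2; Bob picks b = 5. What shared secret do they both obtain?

Alice sends A = g^a mod p = 7^2 mod 31.
7^1 ≡ 7 (mod 31)
7^2 = (7^1)^2 ≡ 7^2 = 49 ≡ 18 (mod 31)
So A = 18. Bob then computes K = A^b mod p = 18^5 mod 31.
18^1 ≡ 18 (mod 31)
18^2 = (18^1)^2 ≡ 18^2 = 324 ≡ 14 (mod 31)
18^4 = (18^2)^2 ≡ 14^2 = 196 ≡ 10 (mod 31)
18^5 = 18^4 · 18^1 ≡ 10 · 18 ≡ 25 (mod 31).

25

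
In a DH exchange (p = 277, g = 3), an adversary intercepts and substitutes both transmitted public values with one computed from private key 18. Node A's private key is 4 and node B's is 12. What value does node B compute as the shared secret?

Node B receives an adversary's public value M = 3^18 mod 277 instead of the honest one.
3^1 ≡ 3 (mod 277)
3^2 = (3^1)^2 ≡ 3^2 = 9 ≡ 9 (mod 277)
3^4 = (3^2)^2 ≡ 9^2 = 81 ≡ 81 (mod 277)
3^8 = (3^4)^2 ≡ 81^2 = 6561 ≡ 190 (mod 277)
3^16 = (3^8)^2 ≡ 190^2 = 36100 ≡ 90 (mod 277)
3^18 = 3^16 · 3^2 ≡ 90 · 9 ≡ 256 (mod 277).
So M = 256. Node B computes K = M^12 mod 277.
256^1 ≡ 256 (mod 277)
256^2 = (256^1)^2 ≡ 256^2 = 65536 ≡ 164 (mod 277)
256^4 = (256^2)^2 ≡ 164^2 = 26896 ≡ 27 (mod 277)
256^8 = (256^4)^2 ≡ 27^2 = 729 ≡ 175 (mod 277)
256^12 = 256^8 · 256^4 ≡ 175 · 27 ≡ 16 (mod 277).

16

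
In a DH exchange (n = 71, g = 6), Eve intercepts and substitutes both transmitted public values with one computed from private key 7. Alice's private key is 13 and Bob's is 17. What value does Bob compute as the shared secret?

5

Bob receives Eve's public value M = 6^7 mod 71 instead of the honest one.
6^1 ≡ 6 (mod 71)
6^2 = (6^1)^2 ≡ 6^2 = 36 ≡ 36 (mod 71)
6^4 = (6^2)^2 ≡ 36^2 = 1296 ≡ 18 (mod 71)
6^7 = 6^4 · 6^2 · 6^1 ≡ 18 · 36 · 6 ≡ 54 (mod 71).
So M = 54. Bob computes K = M^17 mod 71.
54^1 ≡ 54 (mod 71)
54^2 = (54^1)^2 ≡ 54^2 = 2916 ≡ 5 (mod 71)
54^4 = (54^2)^2 ≡ 5^2 = 25 ≡ 25 (mod 71)
54^8 = (54^4)^2 ≡ 25^2 = 625 ≡ 57 (mod 71)
54^16 = (54^8)^2 ≡ 57^2 = 3249 ≡ 54 (mod 71)
54^17 = 54^16 · 54^1 ≡ 54 · 54 ≡ 5 (mod 71).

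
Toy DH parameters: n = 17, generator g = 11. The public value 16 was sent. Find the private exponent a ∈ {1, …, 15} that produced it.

Try successive powers of 11 modulo 17:
11^1 ≡ 11
11^2 ≡ 2
11^3 ≡ 5
11^4 ≡ 4
11^5 ≡ 10
11^6 ≡ 8
11^7 ≡ 3
11^8 ≡ 16
Found: a = 8.

8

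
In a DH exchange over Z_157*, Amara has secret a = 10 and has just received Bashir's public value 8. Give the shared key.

141

Shared key K = 8^10 mod 157.
8^1 ≡ 8 (mod 157)
8^2 = (8^1)^2 ≡ 8^2 = 64 ≡ 64 (mod 157)
8^4 = (8^2)^2 ≡ 64^2 = 4096 ≡ 14 (mod 157)
8^8 = (8^4)^2 ≡ 14^2 = 196 ≡ 39 (mod 157)
8^10 = 8^8 · 8^2 ≡ 39 · 64 ≡ 141 (mod 157).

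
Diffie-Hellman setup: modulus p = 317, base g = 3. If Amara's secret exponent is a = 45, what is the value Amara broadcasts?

Public value = 3^45 mod 317.
3^1 ≡ 3 (mod 317)
3^2 = (3^1)^2 ≡ 3^2 = 9 ≡ 9 (mod 317)
3^4 = (3^2)^2 ≡ 9^2 = 81 ≡ 81 (mod 317)
3^8 = (3^4)^2 ≡ 81^2 = 6561 ≡ 221 (mod 317)
3^16 = (3^8)^2 ≡ 221^2 = 48841 ≡ 23 (mod 317)
3^32 = (3^16)^2 ≡ 23^2 = 529 ≡ 212 (mod 317)
3^45 = 3^32 · 3^8 · 3^4 · 3^1 ≡ 212 · 221 · 81 · 3 ≡ 298 (mod 317).

298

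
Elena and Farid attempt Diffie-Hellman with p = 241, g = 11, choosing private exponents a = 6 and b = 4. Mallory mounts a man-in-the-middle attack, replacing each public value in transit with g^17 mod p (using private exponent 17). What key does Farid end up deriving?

237

Farid receives Mallory's public value M = 11^17 mod 241 instead of the honest one.
11^1 ≡ 11 (mod 241)
11^2 = (11^1)^2 ≡ 11^2 = 121 ≡ 121 (mod 241)
11^4 = (11^2)^2 ≡ 121^2 = 14641 ≡ 181 (mod 241)
11^8 = (11^4)^2 ≡ 181^2 = 32761 ≡ 226 (mod 241)
11^16 = (11^8)^2 ≡ 226^2 = 51076 ≡ 225 (mod 241)
11^17 = 11^16 · 11^1 ≡ 225 · 11 ≡ 65 (mod 241).
So M = 65. Farid computes K = M^4 mod 241.
65^1 ≡ 65 (mod 241)
65^2 = (65^1)^2 ≡ 65^2 = 4225 ≡ 128 (mod 241)
65^4 = (65^2)^2 ≡ 128^2 = 16384 ≡ 237 (mod 241)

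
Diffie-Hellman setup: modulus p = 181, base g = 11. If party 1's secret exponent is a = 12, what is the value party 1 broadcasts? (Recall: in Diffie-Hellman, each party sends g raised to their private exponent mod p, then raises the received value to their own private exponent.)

145

Public value = 11^12 mod 181.
11^1 ≡ 11 (mod 181)
11^2 = (11^1)^2 ≡ 11^2 = 121 ≡ 121 (mod 181)
11^4 = (11^2)^2 ≡ 121^2 = 14641 ≡ 161 (mod 181)
11^8 = (11^4)^2 ≡ 161^2 = 25921 ≡ 38 (mod 181)
11^12 = 11^8 · 11^4 ≡ 38 · 161 ≡ 145 (mod 181).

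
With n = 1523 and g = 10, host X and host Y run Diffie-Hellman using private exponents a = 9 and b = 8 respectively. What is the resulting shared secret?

Host Y sends B = g^b mod n = 10^8 mod 1523.
10^1 ≡ 10 (mod 1523)
10^2 = (10^1)^2 ≡ 10^2 = 100 ≡ 100 (mod 1523)
10^4 = (10^2)^2 ≡ 100^2 = 10000 ≡ 862 (mod 1523)
10^8 = (10^4)^2 ≡ 862^2 = 743044 ≡ 1343 (mod 1523)
So B = 1343. Host X then computes K = B^a mod n = 1343^9 mod 1523.
1343^1 ≡ 1343 (mod 1523)
1343^2 = (1343^1)^2 ≡ 1343^2 = 1803649 ≡ 417 (mod 1523)
1343^4 = (1343^2)^2 ≡ 417^2 = 173889 ≡ 267 (mod 1523)
1343^8 = (1343^4)^2 ≡ 267^2 = 71289 ≡ 1231 (mod 1523)
1343^9 = 1343^8 · 1343^1 ≡ 1231 · 1343 ≡ 778 (mod 1523).

778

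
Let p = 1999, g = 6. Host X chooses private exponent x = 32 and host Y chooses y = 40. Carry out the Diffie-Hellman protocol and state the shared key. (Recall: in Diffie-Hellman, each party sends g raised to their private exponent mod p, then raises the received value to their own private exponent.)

Host Y sends B = g^y mod p = 6^40 mod 1999.
6^1 ≡ 6 (mod 1999)
6^2 = (6^1)^2 ≡ 6^2 = 36 ≡ 36 (mod 1999)
6^4 = (6^2)^2 ≡ 36^2 = 1296 ≡ 1296 (mod 1999)
6^8 = (6^4)^2 ≡ 1296^2 = 1679616 ≡ 456 (mod 1999)
6^16 = (6^8)^2 ≡ 456^2 = 207936 ≡ 40 (mod 1999)
6^32 = (6^16)^2 ≡ 40^2 = 1600 ≡ 1600 (mod 1999)
6^40 = 6^32 · 6^8 ≡ 1600 · 456 ≡ 1964 (mod 1999).
So B = 1964. Host X then computes K = B^x mod p = 1964^32 mod 1999.
1964^1 ≡ 1964 (mod 1999)
1964^2 = (1964^1)^2 ≡ 1964^2 = 3857296 ≡ 1225 (mod 1999)
1964^4 = (1964^2)^2 ≡ 1225^2 = 1500625 ≡ 1375 (mod 1999)
1964^8 = (1964^4)^2 ≡ 1375^2 = 1890625 ≡ 1570 (mod 1999)
1964^16 = (1964^8)^2 ≡ 1570^2 = 2464900 ≡ 133 (mod 1999)
1964^32 = (1964^16)^2 ≡ 133^2 = 17689 ≡ 1697 (mod 1999)

1697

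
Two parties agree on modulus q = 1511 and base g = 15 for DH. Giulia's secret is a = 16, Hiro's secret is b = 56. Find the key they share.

1335

Giulia sends A = g^a mod q = 15^16 mod 1511.
15^1 ≡ 15 (mod 1511)
15^2 = (15^1)^2 ≡ 15^2 = 225 ≡ 225 (mod 1511)
15^4 = (15^2)^2 ≡ 225^2 = 50625 ≡ 762 (mod 1511)
15^8 = (15^4)^2 ≡ 762^2 = 580644 ≡ 420 (mod 1511)
15^16 = (15^8)^2 ≡ 420^2 = 176400 ≡ 1124 (mod 1511)
So A = 1124. Hiro then computes K = A^b mod q = 1124^56 mod 1511.
1124^1 ≡ 1124 (mod 1511)
1124^2 = (1124^1)^2 ≡ 1124^2 = 1263376 ≡ 180 (mod 1511)
1124^4 = (1124^2)^2 ≡ 180^2 = 32400 ≡ 669 (mod 1511)
1124^8 = (1124^4)^2 ≡ 669^2 = 447561 ≡ 305 (mod 1511)
1124^16 = (1124^8)^2 ≡ 305^2 = 93025 ≡ 854 (mod 1511)
1124^32 = (1124^16)^2 ≡ 854^2 = 729316 ≡ 1014 (mod 1511)
1124^56 = 1124^32 · 1124^16 · 1124^8 ≡ 1014 · 854 · 305 ≡ 1335 (mod 1511).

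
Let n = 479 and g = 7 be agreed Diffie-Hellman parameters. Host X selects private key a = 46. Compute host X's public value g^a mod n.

115

Public value = 7^46 mod 479.
7^1 ≡ 7 (mod 479)
7^2 = (7^1)^2 ≡ 7^2 = 49 ≡ 49 (mod 479)
7^4 = (7^2)^2 ≡ 49^2 = 2401 ≡ 6 (mod 479)
7^8 = (7^4)^2 ≡ 6^2 = 36 ≡ 36 (mod 479)
7^16 = (7^8)^2 ≡ 36^2 = 1296 ≡ 338 (mod 479)
7^32 = (7^16)^2 ≡ 338^2 = 114244 ≡ 242 (mod 479)
7^46 = 7^32 · 7^8 · 7^4 · 7^2 ≡ 242 · 36 · 6 · 49 ≡ 115 (mod 479).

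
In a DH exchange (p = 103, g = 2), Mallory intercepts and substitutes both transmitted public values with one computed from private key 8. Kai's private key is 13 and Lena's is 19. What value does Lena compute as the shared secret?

52

Lena receives Mallory's public value M = 2^8 mod 103 instead of the honest one.
2^1 ≡ 2 (mod 103)
2^2 = (2^1)^2 ≡ 2^2 = 4 ≡ 4 (mod 103)
2^4 = (2^2)^2 ≡ 4^2 = 16 ≡ 16 (mod 103)
2^8 = (2^4)^2 ≡ 16^2 = 256 ≡ 50 (mod 103)
So M = 50. Lena computes K = M^19 mod 103.
50^1 ≡ 50 (mod 103)
50^2 = (50^1)^2 ≡ 50^2 = 2500 ≡ 28 (mod 103)
50^4 = (50^2)^2 ≡ 28^2 = 784 ≡ 63 (mod 103)
50^8 = (50^4)^2 ≡ 63^2 = 3969 ≡ 55 (mod 103)
50^16 = (50^8)^2 ≡ 55^2 = 3025 ≡ 38 (mod 103)
50^19 = 50^16 · 50^2 · 50^1 ≡ 38 · 28 · 50 ≡ 52 (mod 103).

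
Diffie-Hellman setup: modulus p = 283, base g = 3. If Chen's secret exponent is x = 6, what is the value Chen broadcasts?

163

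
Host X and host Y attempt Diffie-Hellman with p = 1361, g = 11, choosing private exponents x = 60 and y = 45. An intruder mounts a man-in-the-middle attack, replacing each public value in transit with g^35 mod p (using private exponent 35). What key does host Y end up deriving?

Host Y receives an intruder's public value M = 11^35 mod 1361 instead of the honest one.
11^1 ≡ 11 (mod 1361)
11^2 = (11^1)^2 ≡ 11^2 = 121 ≡ 121 (mod 1361)
11^4 = (11^2)^2 ≡ 121^2 = 14641 ≡ 1031 (mod 1361)
11^8 = (11^4)^2 ≡ 1031^2 = 1062961 ≡ 20 (mod 1361)
11^16 = (11^8)^2 ≡ 20^2 = 400 ≡ 400 (mod 1361)
11^32 = (11^16)^2 ≡ 400^2 = 160000 ≡ 763 (mod 1361)
11^35 = 11^32 · 11^2 · 11^1 ≡ 763 · 121 · 11 ≡ 247 (mod 1361).
So M = 247. Host Y computes K = M^45 mod 1361.
247^1 ≡ 247 (mod 1361)
247^2 = (247^1)^2 ≡ 247^2 = 61009 ≡ 1125 (mod 1361)
247^4 = (247^2)^2 ≡ 1125^2 = 1265625 ≡ 1256 (mod 1361)
247^8 = (247^4)^2 ≡ 1256^2 = 1577536 ≡ 137 (mod 1361)
247^16 = (247^8)^2 ≡ 137^2 = 18769 ≡ 1076 (mod 1361)
247^32 = (247^16)^2 ≡ 1076^2 = 1157776 ≡ 926 (mod 1361)
247^45 = 247^32 · 247^8 · 247^4 · 247^1 ≡ 926 · 137 · 1256 · 247 ≡ 1173 (mod 1361).

1173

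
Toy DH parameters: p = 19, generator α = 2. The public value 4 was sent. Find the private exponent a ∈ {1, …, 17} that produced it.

2

Try successive powers of 2 modulo 19:
2^1 ≡ 2
2^2 ≡ 4
Found: a = 2.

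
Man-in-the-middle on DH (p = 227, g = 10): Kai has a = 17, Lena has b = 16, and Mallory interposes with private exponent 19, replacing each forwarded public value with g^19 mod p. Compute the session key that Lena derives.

Lena receives Mallory's public value M = 10^19 mod 227 instead of the honest one.
10^1 ≡ 10 (mod 227)
10^2 = (10^1)^2 ≡ 10^2 = 100 ≡ 100 (mod 227)
10^4 = (10^2)^2 ≡ 100^2 = 10000 ≡ 12 (mod 227)
10^8 = (10^4)^2 ≡ 12^2 = 144 ≡ 144 (mod 227)
10^16 = (10^8)^2 ≡ 144^2 = 20736 ≡ 79 (mod 227)
10^19 = 10^16 · 10^2 · 10^1 ≡ 79 · 100 · 10 ≡ 4 (mod 227).
So M = 4. Lena computes K = M^16 mod 227.
4^1 ≡ 4 (mod 227)
4^2 = (4^1)^2 ≡ 4^2 = 16 ≡ 16 (mod 227)
4^4 = (4^2)^2 ≡ 16^2 = 256 ≡ 29 (mod 227)
4^8 = (4^4)^2 ≡ 29^2 = 841 ≡ 160 (mod 227)
4^16 = (4^8)^2 ≡ 160^2 = 25600 ≡ 176 (mod 227)

176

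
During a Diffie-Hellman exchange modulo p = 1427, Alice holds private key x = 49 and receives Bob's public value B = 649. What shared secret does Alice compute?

Shared key K = 649^49 mod 1427.
649^1 ≡ 649 (mod 1427)
649^2 = (649^1)^2 ≡ 649^2 = 421201 ≡ 236 (mod 1427)
649^4 = (649^2)^2 ≡ 236^2 = 55696 ≡ 43 (mod 1427)
649^8 = (649^4)^2 ≡ 43^2 = 1849 ≡ 422 (mod 1427)
649^16 = (649^8)^2 ≡ 422^2 = 178084 ≡ 1136 (mod 1427)
649^32 = (649^16)^2 ≡ 1136^2 = 1290496 ≡ 488 (mod 1427)
649^49 = 649^32 · 649^16 · 649^1 ≡ 488 · 1136 · 649 ≡ 1030 (mod 1427).

1030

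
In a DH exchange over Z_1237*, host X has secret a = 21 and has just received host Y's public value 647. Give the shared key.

996

Shared key K = 647^21 mod 1237.
647^1 ≡ 647 (mod 1237)
647^2 = (647^1)^2 ≡ 647^2 = 418609 ≡ 503 (mod 1237)
647^4 = (647^2)^2 ≡ 503^2 = 253009 ≡ 661 (mod 1237)
647^8 = (647^4)^2 ≡ 661^2 = 436921 ≡ 260 (mod 1237)
647^16 = (647^8)^2 ≡ 260^2 = 67600 ≡ 802 (mod 1237)
647^21 = 647^16 · 647^4 · 647^1 ≡ 802 · 661 · 647 ≡ 996 (mod 1237).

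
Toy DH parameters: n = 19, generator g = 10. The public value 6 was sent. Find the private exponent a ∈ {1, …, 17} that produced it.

4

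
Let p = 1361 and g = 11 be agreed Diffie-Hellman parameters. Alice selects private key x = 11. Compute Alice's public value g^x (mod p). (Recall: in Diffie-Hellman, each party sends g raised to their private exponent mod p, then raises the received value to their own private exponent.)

Public value = 11^11 (mod 1361).
11^1 ≡ 11 (mod 1361)
11^2 = (11^1)^2 ≡ 11^2 = 121 ≡ 121 (mod 1361)
11^4 = (11^2)^2 ≡ 121^2 = 14641 ≡ 1031 (mod 1361)
11^8 = (11^4)^2 ≡ 1031^2 = 1062961 ≡ 20 (mod 1361)
11^11 = 11^8 · 11^2 · 11^1 ≡ 20 · 121 · 11 ≡ 761 (mod 1361).

761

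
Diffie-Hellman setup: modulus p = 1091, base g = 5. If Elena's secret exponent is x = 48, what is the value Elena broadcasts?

45

Public value = 5^48 mod 1091.
5^1 ≡ 5 (mod 1091)
5^2 = (5^1)^2 ≡ 5^2 = 25 ≡ 25 (mod 1091)
5^4 = (5^2)^2 ≡ 25^2 = 625 ≡ 625 (mod 1091)
5^8 = (5^4)^2 ≡ 625^2 = 390625 ≡ 47 (mod 1091)
5^16 = (5^8)^2 ≡ 47^2 = 2209 ≡ 27 (mod 1091)
5^32 = (5^16)^2 ≡ 27^2 = 729 ≡ 729 (mod 1091)
5^48 = 5^32 · 5^16 ≡ 729 · 27 ≡ 45 (mod 1091).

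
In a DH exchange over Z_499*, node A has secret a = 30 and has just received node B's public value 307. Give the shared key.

Shared key K = 307^30 mod 499.
307^1 ≡ 307 (mod 499)
307^2 = (307^1)^2 ≡ 307^2 = 94249 ≡ 437 (mod 499)
307^4 = (307^2)^2 ≡ 437^2 = 190969 ≡ 351 (mod 499)
307^8 = (307^4)^2 ≡ 351^2 = 123201 ≡ 447 (mod 499)
307^16 = (307^8)^2 ≡ 447^2 = 199809 ≡ 209 (mod 499)
307^30 = 307^16 · 307^8 · 307^4 · 307^2 ≡ 209 · 447 · 351 · 437 ≡ 382 (mod 499).

382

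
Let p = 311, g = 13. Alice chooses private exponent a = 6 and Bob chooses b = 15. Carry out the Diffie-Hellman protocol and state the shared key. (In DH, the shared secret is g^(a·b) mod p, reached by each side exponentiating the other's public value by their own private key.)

140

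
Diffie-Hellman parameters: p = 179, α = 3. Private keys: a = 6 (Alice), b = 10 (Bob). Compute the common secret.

Bob sends B = α^b mod p = 3^10 mod 179.
3^1 ≡ 3 (mod 179)
3^2 = (3^1)^2 ≡ 3^2 = 9 ≡ 9 (mod 179)
3^4 = (3^2)^2 ≡ 9^2 = 81 ≡ 81 (mod 179)
3^8 = (3^4)^2 ≡ 81^2 = 6561 ≡ 117 (mod 179)
3^10 = 3^8 · 3^2 ≡ 117 · 9 ≡ 158 (mod 179).
So B = 158. Alice then computes K = B^a mod p = 158^6 mod 179.
158^1 ≡ 158 (mod 179)
158^2 = (158^1)^2 ≡ 158^2 = 24964 ≡ 83 (mod 179)
158^4 = (158^2)^2 ≡ 83^2 = 6889 ≡ 87 (mod 179)
158^6 = 158^4 · 158^2 ≡ 87 · 83 ≡ 61 (mod 179).

61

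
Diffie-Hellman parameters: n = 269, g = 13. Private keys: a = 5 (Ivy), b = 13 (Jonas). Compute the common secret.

191

Ivy sends A = g^a mod n = 13^5 mod 269.
13^1 ≡ 13 (mod 269)
13^2 = (13^1)^2 ≡ 13^2 = 169 ≡ 169 (mod 269)
13^4 = (13^2)^2 ≡ 169^2 = 28561 ≡ 47 (mod 269)
13^5 = 13^4 · 13^1 ≡ 47 · 13 ≡ 73 (mod 269).
So A = 73. Jonas then computes K = A^b mod n = 73^13 mod 269.
73^1 ≡ 73 (mod 269)
73^2 = (73^1)^2 ≡ 73^2 = 5329 ≡ 218 (mod 269)
73^4 = (73^2)^2 ≡ 218^2 = 47524 ≡ 180 (mod 269)
73^8 = (73^4)^2 ≡ 180^2 = 32400 ≡ 120 (mod 269)
73^13 = 73^8 · 73^4 · 73^1 ≡ 120 · 180 · 73 ≡ 191 (mod 269).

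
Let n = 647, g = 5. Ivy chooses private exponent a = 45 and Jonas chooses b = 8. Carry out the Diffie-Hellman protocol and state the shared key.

587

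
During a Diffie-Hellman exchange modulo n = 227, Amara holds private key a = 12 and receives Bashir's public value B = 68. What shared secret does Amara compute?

49

Shared key K = 68^12 mod 227.
68^1 ≡ 68 (mod 227)
68^2 = (68^1)^2 ≡ 68^2 = 4624 ≡ 84 (mod 227)
68^4 = (68^2)^2 ≡ 84^2 = 7056 ≡ 19 (mod 227)
68^8 = (68^4)^2 ≡ 19^2 = 361 ≡ 134 (mod 227)
68^12 = 68^8 · 68^4 ≡ 134 · 19 ≡ 49 (mod 227).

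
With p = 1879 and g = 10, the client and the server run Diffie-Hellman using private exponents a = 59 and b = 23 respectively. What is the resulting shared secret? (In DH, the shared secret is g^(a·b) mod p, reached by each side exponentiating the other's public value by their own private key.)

The client sends A = g^a mod p = 10^59 mod 1879.
10^1 ≡ 10 (mod 1879)
10^2 = (10^1)^2 ≡ 10^2 = 100 ≡ 100 (mod 1879)
10^4 = (10^2)^2 ≡ 100^2 = 10000 ≡ 605 (mod 1879)
10^8 = (10^4)^2 ≡ 605^2 = 366025 ≡ 1499 (mod 1879)
10^16 = (10^8)^2 ≡ 1499^2 = 2247001 ≡ 1596 (mod 1879)
10^32 = (10^16)^2 ≡ 1596^2 = 2547216 ≡ 1171 (mod 1879)
10^59 = 10^32 · 10^16 · 10^8 · 10^2 · 10^1 ≡ 1171 · 1596 · 1499 · 100 · 10 ≡ 140 (mod 1879).
So A = 140. The server then computes K = A^b mod p = 140^23 mod 1879.
140^1 ≡ 140 (mod 1879)
140^2 = (140^1)^2 ≡ 140^2 = 19600 ≡ 810 (mod 1879)
140^4 = (140^2)^2 ≡ 810^2 = 656100 ≡ 329 (mod 1879)
140^8 = (140^4)^2 ≡ 329^2 = 108241 ≡ 1138 (mod 1879)
140^16 = (140^8)^2 ≡ 1138^2 = 1295044 ≡ 413 (mod 1879)
140^23 = 140^16 · 140^4 · 140^2 · 140^1 ≡ 413 · 329 · 810 · 140 ≡ 1666 (mod 1879).

1666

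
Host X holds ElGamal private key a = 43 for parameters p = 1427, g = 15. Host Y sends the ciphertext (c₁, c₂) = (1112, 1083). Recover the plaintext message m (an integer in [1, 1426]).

Shared mask s = c₁^a mod p = 1112^43 mod 1427.
1112^1 ≡ 1112 (mod 1427)
1112^2 = (1112^1)^2 ≡ 1112^2 = 1236544 ≡ 762 (mod 1427)
1112^4 = (1112^2)^2 ≡ 762^2 = 580644 ≡ 1282 (mod 1427)
1112^8 = (1112^4)^2 ≡ 1282^2 = 1643524 ≡ 1047 (mod 1427)
1112^16 = (1112^8)^2 ≡ 1047^2 = 1096209 ≡ 273 (mod 1427)
1112^32 = (1112^16)^2 ≡ 273^2 = 74529 ≡ 325 (mod 1427)
1112^43 = 1112^32 · 1112^8 · 1112^2 · 1112^1 ≡ 325 · 1047 · 762 · 1112 ≡ 412 (mod 1427).
So s = 412; s⁻¹ ≡ 904 (mod 1427).
m = c₂ · s⁻¹ mod 1427 = 1083 · 904 mod 1427 = 110.

110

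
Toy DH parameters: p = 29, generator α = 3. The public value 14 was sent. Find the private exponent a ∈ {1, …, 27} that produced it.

25

Try successive powers of 3 modulo 29:
3^1 ≡ 3
3^2 ≡ 9
3^3 ≡ 27
3^4 ≡ 23
3^5 ≡ 11
3^6 ≡ 4
3^7 ≡ 12
3^8 ≡ 7
3^9 ≡ 21
3^10 ≡ 5
3^11 ≡ 15
3^12 ≡ 16
3^13 ≡ 19
3^14 ≡ 28
3^15 ≡ 26
3^16 ≡ 20
3^17 ≡ 2
3^18 ≡ 6
3^19 ≡ 18
3^20 ≡ 25
3^21 ≡ 17
3^22 ≡ 22
3^23 ≡ 8
3^24 ≡ 24
3^25 ≡ 14
Found: a = 25.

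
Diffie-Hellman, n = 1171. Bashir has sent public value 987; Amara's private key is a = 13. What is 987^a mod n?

Shared key K = 987^13 mod 1171.
987^1 ≡ 987 (mod 1171)
987^2 = (987^1)^2 ≡ 987^2 = 974169 ≡ 1068 (mod 1171)
987^4 = (987^2)^2 ≡ 1068^2 = 1140624 ≡ 70 (mod 1171)
987^8 = (987^4)^2 ≡ 70^2 = 4900 ≡ 216 (mod 1171)
987^13 = 987^8 · 987^4 · 987^1 ≡ 216 · 70 · 987 ≡ 216 (mod 1171).

216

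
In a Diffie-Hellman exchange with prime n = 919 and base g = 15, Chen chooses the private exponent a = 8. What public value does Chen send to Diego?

886

Public value = 15^8 mod 919.
15^1 ≡ 15 (mod 919)
15^2 = (15^1)^2 ≡ 15^2 = 225 ≡ 225 (mod 919)
15^4 = (15^2)^2 ≡ 225^2 = 50625 ≡ 80 (mod 919)
15^8 = (15^4)^2 ≡ 80^2 = 6400 ≡ 886 (mod 919)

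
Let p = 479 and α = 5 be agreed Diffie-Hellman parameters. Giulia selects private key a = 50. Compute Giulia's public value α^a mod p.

427

Public value = 5^50 mod 479.
5^1 ≡ 5 (mod 479)
5^2 = (5^1)^2 ≡ 5^2 = 25 ≡ 25 (mod 479)
5^4 = (5^2)^2 ≡ 25^2 = 625 ≡ 146 (mod 479)
5^8 = (5^4)^2 ≡ 146^2 = 21316 ≡ 240 (mod 479)
5^16 = (5^8)^2 ≡ 240^2 = 57600 ≡ 120 (mod 479)
5^32 = (5^16)^2 ≡ 120^2 = 14400 ≡ 30 (mod 479)
5^50 = 5^32 · 5^16 · 5^2 ≡ 30 · 120 · 25 ≡ 427 (mod 479).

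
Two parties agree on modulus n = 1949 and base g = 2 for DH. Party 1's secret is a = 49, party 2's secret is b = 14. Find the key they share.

61

Party 2 sends B = g^b mod n = 2^14 mod 1949.
2^1 ≡ 2 (mod 1949)
2^2 = (2^1)^2 ≡ 2^2 = 4 ≡ 4 (mod 1949)
2^4 = (2^2)^2 ≡ 4^2 = 16 ≡ 16 (mod 1949)
2^8 = (2^4)^2 ≡ 16^2 = 256 ≡ 256 (mod 1949)
2^14 = 2^8 · 2^4 · 2^2 ≡ 256 · 16 · 4 ≡ 792 (mod 1949).
So B = 792. Party 1 then computes K = B^a mod n = 792^49 mod 1949.
792^1 ≡ 792 (mod 1949)
792^2 = (792^1)^2 ≡ 792^2 = 627264 ≡ 1635 (mod 1949)
792^4 = (792^2)^2 ≡ 1635^2 = 2673225 ≡ 1146 (mod 1949)
792^8 = (792^4)^2 ≡ 1146^2 = 1313316 ≡ 1639 (mod 1949)
792^16 = (792^8)^2 ≡ 1639^2 = 2686321 ≡ 599 (mod 1949)
792^32 = (792^16)^2 ≡ 599^2 = 358801 ≡ 185 (mod 1949)
792^49 = 792^32 · 792^16 · 792^1 ≡ 185 · 599 · 792 ≡ 61 (mod 1949).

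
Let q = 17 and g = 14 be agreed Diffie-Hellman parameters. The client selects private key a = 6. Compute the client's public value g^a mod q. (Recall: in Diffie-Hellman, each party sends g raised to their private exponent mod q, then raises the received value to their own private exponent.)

Public value = 14^6 mod 17.
14^1 ≡ 14 (mod 17)
14^2 = (14^1)^2 ≡ 14^2 = 196 ≡ 9 (mod 17)
14^4 = (14^2)^2 ≡ 9^2 = 81 ≡ 13 (mod 17)
14^6 = 14^4 · 14^2 ≡ 13 · 9 ≡ 15 (mod 17).

15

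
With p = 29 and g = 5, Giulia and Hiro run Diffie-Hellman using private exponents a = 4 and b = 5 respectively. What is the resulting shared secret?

23

Giulia sends A = g^a mod p = 5^4 mod 29.
5^1 ≡ 5 (mod 29)
5^2 = (5^1)^2 ≡ 5^2 = 25 ≡ 25 (mod 29)
5^4 = (5^2)^2 ≡ 25^2 = 625 ≡ 16 (mod 29)
So A = 16. Hiro then computes K = A^b mod p = 16^5 mod 29.
16^1 ≡ 16 (mod 29)
16^2 = (16^1)^2 ≡ 16^2 = 256 ≡ 24 (mod 29)
16^4 = (16^2)^2 ≡ 24^2 = 576 ≡ 25 (mod 29)
16^5 = 16^4 · 16^1 ≡ 25 · 16 ≡ 23 (mod 29).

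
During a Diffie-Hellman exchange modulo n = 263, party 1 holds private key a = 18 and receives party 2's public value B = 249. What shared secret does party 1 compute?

Shared key K = 249^18 mod 263.
249^1 ≡ 249 (mod 263)
249^2 = (249^1)^2 ≡ 249^2 = 62001 ≡ 196 (mod 263)
249^4 = (249^2)^2 ≡ 196^2 = 38416 ≡ 18 (mod 263)
249^8 = (249^4)^2 ≡ 18^2 = 324 ≡ 61 (mod 263)
249^16 = (249^8)^2 ≡ 61^2 = 3721 ≡ 39 (mod 263)
249^18 = 249^16 · 249^2 ≡ 39 · 196 ≡ 17 (mod 263).

17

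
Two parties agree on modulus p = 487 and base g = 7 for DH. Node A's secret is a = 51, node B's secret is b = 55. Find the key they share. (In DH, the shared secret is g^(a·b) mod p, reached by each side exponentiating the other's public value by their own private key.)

296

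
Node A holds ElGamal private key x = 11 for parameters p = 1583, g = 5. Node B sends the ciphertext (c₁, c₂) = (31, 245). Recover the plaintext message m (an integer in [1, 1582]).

Shared mask s = c₁^x mod p = 31^11 mod 1583.
31^1 ≡ 31 (mod 1583)
31^2 = (31^1)^2 ≡ 31^2 = 961 ≡ 961 (mod 1583)
31^4 = (31^2)^2 ≡ 961^2 = 923521 ≡ 632 (mod 1583)
31^8 = (31^4)^2 ≡ 632^2 = 399424 ≡ 508 (mod 1583)
31^11 = 31^8 · 31^2 · 31^1 ≡ 508 · 961 · 31 ≡ 348 (mod 1583).
So s = 348; s⁻¹ ≡ 605 (mod 1583).
m = c₂ · s⁻¹ mod 1583 = 245 · 605 mod 1583 = 1006.

1006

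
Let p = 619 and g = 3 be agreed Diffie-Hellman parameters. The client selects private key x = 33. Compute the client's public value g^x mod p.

8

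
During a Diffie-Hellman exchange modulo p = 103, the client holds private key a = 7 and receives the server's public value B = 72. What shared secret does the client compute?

Shared key K = 72^7 mod 103.
72^1 ≡ 72 (mod 103)
72^2 = (72^1)^2 ≡ 72^2 = 5184 ≡ 34 (mod 103)
72^4 = (72^2)^2 ≡ 34^2 = 1156 ≡ 23 (mod 103)
72^7 = 72^4 · 72^2 · 72^1 ≡ 23 · 34 · 72 ≡ 66 (mod 103).

66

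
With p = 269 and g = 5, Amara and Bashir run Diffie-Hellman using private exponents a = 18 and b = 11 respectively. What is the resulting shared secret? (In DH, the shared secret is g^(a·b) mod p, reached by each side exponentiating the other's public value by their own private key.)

Amara sends A = g^a mod p = 5^18 mod 269.
5^1 ≡ 5 (mod 269)
5^2 = (5^1)^2 ≡ 5^2 = 25 ≡ 25 (mod 269)
5^4 = (5^2)^2 ≡ 25^2 = 625 ≡ 87 (mod 269)
5^8 = (5^4)^2 ≡ 87^2 = 7569 ≡ 37 (mod 269)
5^16 = (5^8)^2 ≡ 37^2 = 1369 ≡ 24 (mod 269)
5^18 = 5^16 · 5^2 ≡ 24 · 25 ≡ 62 (mod 269).
So A = 62. Bashir then computes K = A^b mod p = 62^11 mod 269.
62^1 ≡ 62 (mod 269)
62^2 = (62^1)^2 ≡ 62^2 = 3844 ≡ 78 (mod 269)
62^4 = (62^2)^2 ≡ 78^2 = 6084 ≡ 166 (mod 269)
62^8 = (62^4)^2 ≡ 166^2 = 27556 ≡ 118 (mod 269)
62^11 = 62^8 · 62^2 · 62^1 ≡ 118 · 78 · 62 ≡ 99 (mod 269).

99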